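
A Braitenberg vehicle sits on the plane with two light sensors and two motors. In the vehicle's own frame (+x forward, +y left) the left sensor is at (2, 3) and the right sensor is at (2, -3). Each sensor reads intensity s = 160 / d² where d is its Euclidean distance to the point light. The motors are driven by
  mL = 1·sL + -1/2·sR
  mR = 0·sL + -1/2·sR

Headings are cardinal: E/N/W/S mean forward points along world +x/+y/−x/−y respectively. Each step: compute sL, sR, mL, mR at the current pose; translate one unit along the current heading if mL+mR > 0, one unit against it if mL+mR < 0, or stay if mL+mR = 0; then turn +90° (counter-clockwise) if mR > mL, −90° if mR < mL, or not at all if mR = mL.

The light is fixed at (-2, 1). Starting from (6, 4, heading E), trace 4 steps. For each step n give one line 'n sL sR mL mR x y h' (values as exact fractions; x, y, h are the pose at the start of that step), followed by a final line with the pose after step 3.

0 20/17 8/5 32/85 -4/5 6 4 E
1 160/101 160/17 -5360/1717 -80/17 5 4 S
2 80/13 80/37 2440/481 -40/37 5 5 W
3 32/9 160/117 112/39 -80/117 4 5 N
final 4 6 E

n=0: pose=(6,4,E); sL=20/17, sR=8/5; mL=32/85, mR=-4/5; mL+mR=-36/85 → advance -1; mR−mL=-20/17 → turn -1·90°
n=1: pose=(5,4,S); sL=160/101, sR=160/17; mL=-5360/1717, mR=-80/17; mL+mR=-13440/1717 → advance -1; mR−mL=-160/101 → turn -1·90°
n=2: pose=(5,5,W); sL=80/13, sR=80/37; mL=2440/481, mR=-40/37; mL+mR=1920/481 → advance +1; mR−mL=-80/13 → turn -1·90°
n=3: pose=(4,5,N); sL=32/9, sR=160/117; mL=112/39, mR=-80/117; mL+mR=256/117 → advance +1; mR−mL=-32/9 → turn -1·90°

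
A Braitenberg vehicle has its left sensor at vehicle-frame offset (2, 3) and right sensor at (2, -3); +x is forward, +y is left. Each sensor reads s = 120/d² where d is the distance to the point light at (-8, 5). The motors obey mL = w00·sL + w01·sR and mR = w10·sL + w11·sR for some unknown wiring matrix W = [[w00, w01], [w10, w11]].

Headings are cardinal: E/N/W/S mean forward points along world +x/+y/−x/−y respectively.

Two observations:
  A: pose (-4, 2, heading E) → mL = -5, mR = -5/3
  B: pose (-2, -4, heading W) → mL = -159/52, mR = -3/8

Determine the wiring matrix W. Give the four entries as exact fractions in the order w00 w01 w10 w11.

obs A: pose=(-4,2,E) → sL=10/3, sR=5/3, mL=-5, mR=-5/3
obs B: pose=(-2,-4,W) → sL=3/4, sR=30/13, mL=-159/52, mR=-3/8
sensor matrix S = [[10/3, 5/3], [3/4, 30/13]]; det S = 335/52
solve [mL_A; mL_B] = S·[w00; w01] and [mR_A; mR_B] = S·[w10; w11]:
  w00 = -1, w01 = -1, w10 = -1/2, w11 = 0

-1 -1 -1/2 0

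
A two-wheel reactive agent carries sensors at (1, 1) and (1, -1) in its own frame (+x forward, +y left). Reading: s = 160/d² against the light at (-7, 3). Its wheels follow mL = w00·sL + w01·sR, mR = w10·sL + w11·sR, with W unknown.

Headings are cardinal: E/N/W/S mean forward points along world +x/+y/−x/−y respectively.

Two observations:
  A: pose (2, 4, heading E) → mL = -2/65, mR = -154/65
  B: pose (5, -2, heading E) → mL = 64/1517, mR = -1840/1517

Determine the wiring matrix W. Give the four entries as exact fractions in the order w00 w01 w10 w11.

1/2 -1/2 -1/2 -1

obs A: pose=(2,4,E) → sL=20/13, sR=8/5, mL=-2/65, mR=-154/65
obs B: pose=(5,-2,E) → sL=32/37, sR=32/41, mL=64/1517, mR=-1840/1517
sensor matrix S = [[20/13, 8/5], [32/37, 32/41]]; det S = -18048/98605
solve [mL_A; mL_B] = S·[w00; w01] and [mR_A; mR_B] = S·[w10; w11]:
  w00 = 1/2, w01 = -1/2, w10 = -1/2, w11 = -1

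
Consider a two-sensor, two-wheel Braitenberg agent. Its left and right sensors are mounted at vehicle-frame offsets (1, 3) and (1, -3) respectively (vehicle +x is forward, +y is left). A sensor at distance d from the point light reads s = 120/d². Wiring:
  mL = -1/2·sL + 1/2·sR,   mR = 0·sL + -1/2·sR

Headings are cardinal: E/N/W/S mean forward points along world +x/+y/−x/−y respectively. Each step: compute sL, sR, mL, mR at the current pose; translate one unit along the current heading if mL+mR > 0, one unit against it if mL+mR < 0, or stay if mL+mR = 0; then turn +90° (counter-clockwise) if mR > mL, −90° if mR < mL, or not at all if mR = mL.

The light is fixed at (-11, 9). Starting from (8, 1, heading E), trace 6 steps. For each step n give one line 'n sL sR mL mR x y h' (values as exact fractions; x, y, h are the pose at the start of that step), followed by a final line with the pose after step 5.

n=0: pose=(8,1,E); sL=24/85, sR=120/521; mL=-1152/44285, mR=-60/521; mL+mR=-12/85 → advance -1; mR−mL=-3948/44285 → turn -1·90°
n=1: pose=(7,1,S); sL=20/87, sR=20/51; mL=40/493, mR=-10/51; mL+mR=-10/87 → advance -1; mR−mL=-410/1479 → turn -1·90°
n=2: pose=(7,2,W); sL=120/389, sR=24/61; mL=1008/23729, mR=-12/61; mL+mR=-60/389 → advance -1; mR−mL=-5676/23729 → turn -1·90°
n=3: pose=(8,2,N); sL=30/73, sR=3/13; mL=-171/1898, mR=-3/26; mL+mR=-15/73 → advance -1; mR−mL=-24/949 → turn -1·90°
n=4: pose=(8,1,E); sL=24/85, sR=120/521; mL=-1152/44285, mR=-60/521; mL+mR=-12/85 → advance -1; mR−mL=-3948/44285 → turn -1·90°
n=5: pose=(7,1,S); sL=20/87, sR=20/51; mL=40/493, mR=-10/51; mL+mR=-10/87 → advance -1; mR−mL=-410/1479 → turn -1·90°

0 24/85 120/521 -1152/44285 -60/521 8 1 E
1 20/87 20/51 40/493 -10/51 7 1 S
2 120/389 24/61 1008/23729 -12/61 7 2 W
3 30/73 3/13 -171/1898 -3/26 8 2 N
4 24/85 120/521 -1152/44285 -60/521 8 1 E
5 20/87 20/51 40/493 -10/51 7 1 S
final 7 2 W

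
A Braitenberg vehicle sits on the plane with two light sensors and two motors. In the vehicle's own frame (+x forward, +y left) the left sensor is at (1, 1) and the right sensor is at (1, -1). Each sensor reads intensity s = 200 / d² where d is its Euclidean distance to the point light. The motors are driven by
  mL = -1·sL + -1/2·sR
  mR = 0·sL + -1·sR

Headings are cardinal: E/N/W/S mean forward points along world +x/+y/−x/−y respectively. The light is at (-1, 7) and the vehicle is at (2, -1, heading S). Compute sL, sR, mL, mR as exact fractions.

200/97 40/17 -5340/1649 -40/17

left sensor world pos  = (3, -2); dL² = 97
right sensor world pos = (1, -2); dR² = 85
sL = 200/97 = 200/97
sR = 200/85 = 40/17
mL = -1·sL + -1/2·sR = -5340/1649
mR = 0·sL + -1·sR = -40/17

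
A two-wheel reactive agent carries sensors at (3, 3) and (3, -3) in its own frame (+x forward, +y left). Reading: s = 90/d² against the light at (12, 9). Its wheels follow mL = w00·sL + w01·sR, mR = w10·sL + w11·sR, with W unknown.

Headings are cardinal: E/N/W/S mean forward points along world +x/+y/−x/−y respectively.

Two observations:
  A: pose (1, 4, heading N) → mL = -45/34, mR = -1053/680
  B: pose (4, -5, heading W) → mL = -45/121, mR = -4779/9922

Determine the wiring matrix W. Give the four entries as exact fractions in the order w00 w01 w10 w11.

obs A: pose=(1,4,N) → sL=9/20, sR=45/34, mL=-45/34, mR=-1053/680
obs B: pose=(4,-5,W) → sL=9/41, sR=45/121, mL=-45/121, mR=-4779/9922
sensor matrix S = [[9/20, 45/34], [9/41, 45/121]]; det S = -41553/337348
solve [mL_A; mL_B] = S·[w00; w01] and [mR_A; mR_B] = S·[w10; w11]:
  w00 = 0, w01 = -1, w10 = -1/2, w11 = -1

0 -1 -1/2 -1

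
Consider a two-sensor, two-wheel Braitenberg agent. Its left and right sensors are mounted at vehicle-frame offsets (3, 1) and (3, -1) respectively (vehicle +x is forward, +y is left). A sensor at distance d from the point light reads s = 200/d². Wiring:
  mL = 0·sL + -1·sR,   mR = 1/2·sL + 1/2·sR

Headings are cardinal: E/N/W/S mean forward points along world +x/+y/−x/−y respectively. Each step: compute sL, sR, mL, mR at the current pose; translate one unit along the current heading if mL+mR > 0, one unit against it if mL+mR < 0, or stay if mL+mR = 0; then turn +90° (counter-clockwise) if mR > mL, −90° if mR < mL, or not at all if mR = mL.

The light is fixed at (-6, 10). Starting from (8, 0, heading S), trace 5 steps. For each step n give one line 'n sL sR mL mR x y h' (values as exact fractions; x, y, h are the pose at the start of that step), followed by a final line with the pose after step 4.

0 100/197 100/169 -100/169 18300/33293 8 0 S
1 200/353 200/389 -200/389 74200/137317 8 1 E
2 25/29 50/73 -50/73 3275/4234 9 1 N
3 8/9 200/193 -200/193 1672/1737 9 2 W
4 20/41 100/173 -100/173 3780/7093 10 2 S
final 10 3 E

n=0: pose=(8,0,S); sL=100/197, sR=100/169; mL=-100/169, mR=18300/33293; mL+mR=-1400/33293 → advance -1; mR−mL=38000/33293 → turn +1·90°
n=1: pose=(8,1,E); sL=200/353, sR=200/389; mL=-200/389, mR=74200/137317; mL+mR=3600/137317 → advance +1; mR−mL=144800/137317 → turn +1·90°
n=2: pose=(9,1,N); sL=25/29, sR=50/73; mL=-50/73, mR=3275/4234; mL+mR=375/4234 → advance +1; mR−mL=6175/4234 → turn +1·90°
n=3: pose=(9,2,W); sL=8/9, sR=200/193; mL=-200/193, mR=1672/1737; mL+mR=-128/1737 → advance -1; mR−mL=3472/1737 → turn +1·90°
n=4: pose=(10,2,S); sL=20/41, sR=100/173; mL=-100/173, mR=3780/7093; mL+mR=-320/7093 → advance -1; mR−mL=7880/7093 → turn +1·90°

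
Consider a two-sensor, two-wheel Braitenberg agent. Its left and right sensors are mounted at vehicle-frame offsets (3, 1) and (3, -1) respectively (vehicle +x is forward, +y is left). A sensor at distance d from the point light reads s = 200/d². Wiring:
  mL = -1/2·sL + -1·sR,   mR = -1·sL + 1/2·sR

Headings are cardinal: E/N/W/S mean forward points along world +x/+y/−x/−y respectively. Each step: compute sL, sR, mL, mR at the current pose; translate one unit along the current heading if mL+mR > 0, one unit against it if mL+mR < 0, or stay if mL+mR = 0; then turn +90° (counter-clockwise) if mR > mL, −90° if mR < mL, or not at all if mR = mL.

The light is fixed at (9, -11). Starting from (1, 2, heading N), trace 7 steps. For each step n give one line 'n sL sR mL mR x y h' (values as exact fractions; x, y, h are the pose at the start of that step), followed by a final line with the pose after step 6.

n=0: pose=(1,2,N); sL=200/337, sR=40/61; mL=-19580/20557, mR=-5460/20557; mL+mR=-25040/20557 → advance -1; mR−mL=14120/20557 → turn +1·90°
n=1: pose=(1,1,W); sL=100/121, sR=20/29; mL=-3870/3509, mR=-1690/3509; mL+mR=-5560/3509 → advance -1; mR−mL=2180/3509 → turn +1·90°
n=2: pose=(2,1,S); sL=200/117, sR=40/29; mL=-7580/3393, mR=-3460/3393; mL+mR=-3680/1131 → advance -1; mR−mL=4120/3393 → turn +1·90°
n=3: pose=(2,2,E); sL=50/53, sR=5/4; mL=-365/212, mR=-135/424; mL+mR=-865/424 → advance -1; mR−mL=595/424 → turn +1·90°
n=4: pose=(1,2,N); sL=200/337, sR=40/61; mL=-19580/20557, mR=-5460/20557; mL+mR=-25040/20557 → advance -1; mR−mL=14120/20557 → turn +1·90°
n=5: pose=(1,1,W); sL=100/121, sR=20/29; mL=-3870/3509, mR=-1690/3509; mL+mR=-5560/3509 → advance -1; mR−mL=2180/3509 → turn +1·90°
n=6: pose=(2,1,S); sL=200/117, sR=40/29; mL=-7580/3393, mR=-3460/3393; mL+mR=-3680/1131 → advance -1; mR−mL=4120/3393 → turn +1·90°

0 200/337 40/61 -19580/20557 -5460/20557 1 2 N
1 100/121 20/29 -3870/3509 -1690/3509 1 1 W
2 200/117 40/29 -7580/3393 -3460/3393 2 1 S
3 50/53 5/4 -365/212 -135/424 2 2 E
4 200/337 40/61 -19580/20557 -5460/20557 1 2 N
5 100/121 20/29 -3870/3509 -1690/3509 1 1 W
6 200/117 40/29 -7580/3393 -3460/3393 2 1 S
final 2 2 E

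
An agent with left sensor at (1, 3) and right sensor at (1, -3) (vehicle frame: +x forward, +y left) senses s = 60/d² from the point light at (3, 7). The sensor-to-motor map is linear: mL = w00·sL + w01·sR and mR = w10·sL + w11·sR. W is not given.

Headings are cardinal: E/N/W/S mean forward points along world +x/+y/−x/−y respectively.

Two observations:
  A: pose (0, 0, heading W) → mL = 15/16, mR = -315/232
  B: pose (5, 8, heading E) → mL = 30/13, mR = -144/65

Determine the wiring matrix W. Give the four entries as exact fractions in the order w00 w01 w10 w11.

obs A: pose=(0,0,W) → sL=15/29, sR=15/8, mL=15/16, mR=-315/232
obs B: pose=(5,8,E) → sL=12/5, sR=60/13, mL=30/13, mR=-144/65
sensor matrix S = [[15/29, 15/8], [12/5, 60/13]]; det S = -1593/754
solve [mL_A; mL_B] = S·[w00; w01] and [mR_A; mR_B] = S·[w10; w11]:
  w00 = 0, w01 = 1/2, w10 = 1, w11 = -1

0 1/2 1 -1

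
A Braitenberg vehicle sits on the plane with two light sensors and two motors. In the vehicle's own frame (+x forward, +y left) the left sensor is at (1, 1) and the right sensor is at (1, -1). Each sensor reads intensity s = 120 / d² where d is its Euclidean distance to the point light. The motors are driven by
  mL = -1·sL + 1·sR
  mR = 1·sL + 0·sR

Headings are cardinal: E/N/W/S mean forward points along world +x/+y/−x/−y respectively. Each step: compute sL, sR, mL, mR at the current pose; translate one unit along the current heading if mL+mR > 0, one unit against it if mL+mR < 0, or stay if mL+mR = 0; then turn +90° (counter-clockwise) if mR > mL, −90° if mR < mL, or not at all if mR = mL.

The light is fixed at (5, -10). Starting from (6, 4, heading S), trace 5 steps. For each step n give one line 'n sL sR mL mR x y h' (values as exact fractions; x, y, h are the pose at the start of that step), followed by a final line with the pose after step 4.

n=0: pose=(6,4,S); sL=120/173, sR=120/169; mL=480/29237, mR=120/173; mL+mR=120/169 → advance +1; mR−mL=19800/29237 → turn +1·90°
n=1: pose=(6,3,E); sL=3/5, sR=30/37; mL=39/185, mR=3/5; mL+mR=30/37 → advance +1; mR−mL=72/185 → turn +1·90°
n=2: pose=(7,3,N); sL=120/197, sR=24/41; mL=-192/8077, mR=120/197; mL+mR=24/41 → advance +1; mR−mL=5112/8077 → turn +1·90°
n=3: pose=(7,4,W); sL=12/17, sR=60/113; mL=-336/1921, mR=12/17; mL+mR=60/113 → advance +1; mR−mL=1692/1921 → turn +1·90°
n=4: pose=(6,4,S); sL=120/173, sR=120/169; mL=480/29237, mR=120/173; mL+mR=120/169 → advance +1; mR−mL=19800/29237 → turn +1·90°

0 120/173 120/169 480/29237 120/173 6 4 S
1 3/5 30/37 39/185 3/5 6 3 E
2 120/197 24/41 -192/8077 120/197 7 3 N
3 12/17 60/113 -336/1921 12/17 7 4 W
4 120/173 120/169 480/29237 120/173 6 4 S
final 6 3 E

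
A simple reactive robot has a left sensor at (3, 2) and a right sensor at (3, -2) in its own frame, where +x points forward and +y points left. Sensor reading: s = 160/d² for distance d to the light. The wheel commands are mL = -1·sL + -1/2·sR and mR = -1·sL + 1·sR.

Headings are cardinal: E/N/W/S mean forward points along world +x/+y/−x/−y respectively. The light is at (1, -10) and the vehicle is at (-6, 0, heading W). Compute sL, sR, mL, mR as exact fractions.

40/41 40/61 -3260/2501 -800/2501

left sensor world pos  = (-9, -2); dL² = 164
right sensor world pos = (-9, 2); dR² = 244
sL = 160/164 = 40/41
sR = 160/244 = 40/61
mL = -1·sL + -1/2·sR = -3260/2501
mR = -1·sL + 1·sR = -800/2501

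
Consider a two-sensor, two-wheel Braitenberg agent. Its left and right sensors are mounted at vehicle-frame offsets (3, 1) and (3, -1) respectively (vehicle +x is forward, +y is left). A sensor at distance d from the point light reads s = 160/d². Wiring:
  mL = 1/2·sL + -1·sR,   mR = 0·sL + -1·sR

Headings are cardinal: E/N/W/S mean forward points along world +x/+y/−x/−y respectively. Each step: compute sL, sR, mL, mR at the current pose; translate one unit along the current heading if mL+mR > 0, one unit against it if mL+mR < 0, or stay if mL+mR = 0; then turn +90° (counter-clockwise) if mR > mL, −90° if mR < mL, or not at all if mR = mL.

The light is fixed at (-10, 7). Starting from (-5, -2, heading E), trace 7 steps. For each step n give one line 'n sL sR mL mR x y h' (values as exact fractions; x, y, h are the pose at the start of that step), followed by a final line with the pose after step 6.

n=0: pose=(-5,-2,E); sL=5/4, sR=40/41; mL=-115/328, mR=-40/41; mL+mR=-435/328 → advance -1; mR−mL=-5/8 → turn -1·90°
n=1: pose=(-6,-2,S); sL=160/169, sR=160/153; mL=-14800/25857, mR=-160/153; mL+mR=-41840/25857 → advance -1; mR−mL=-80/169 → turn -1·90°
n=2: pose=(-6,-1,W); sL=80/41, sR=16/5; mL=-456/205, mR=-16/5; mL+mR=-1112/205 → advance -1; mR−mL=-40/41 → turn -1·90°
n=3: pose=(-5,-1,N); sL=160/41, sR=160/61; mL=-1680/2501, mR=-160/61; mL+mR=-8240/2501 → advance -1; mR−mL=-80/41 → turn -1·90°
n=4: pose=(-5,-2,E); sL=5/4, sR=40/41; mL=-115/328, mR=-40/41; mL+mR=-435/328 → advance -1; mR−mL=-5/8 → turn -1·90°
n=5: pose=(-6,-2,S); sL=160/169, sR=160/153; mL=-14800/25857, mR=-160/153; mL+mR=-41840/25857 → advance -1; mR−mL=-80/169 → turn -1·90°
n=6: pose=(-6,-1,W); sL=80/41, sR=16/5; mL=-456/205, mR=-16/5; mL+mR=-1112/205 → advance -1; mR−mL=-40/41 → turn -1·90°

0 5/4 40/41 -115/328 -40/41 -5 -2 E
1 160/169 160/153 -14800/25857 -160/153 -6 -2 S
2 80/41 16/5 -456/205 -16/5 -6 -1 W
3 160/41 160/61 -1680/2501 -160/61 -5 -1 N
4 5/4 40/41 -115/328 -40/41 -5 -2 E
5 160/169 160/153 -14800/25857 -160/153 -6 -2 S
6 80/41 16/5 -456/205 -16/5 -6 -1 W
final -5 -1 N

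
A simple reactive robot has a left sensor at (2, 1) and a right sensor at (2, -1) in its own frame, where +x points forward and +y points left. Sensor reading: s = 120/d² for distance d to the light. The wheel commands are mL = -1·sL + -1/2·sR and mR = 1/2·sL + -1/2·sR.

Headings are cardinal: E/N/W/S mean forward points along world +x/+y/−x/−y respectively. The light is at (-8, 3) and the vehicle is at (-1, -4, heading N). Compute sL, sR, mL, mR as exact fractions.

120/61 120/89 -14340/5429 1680/5429

left sensor world pos  = (-2, -2); dL² = 61
right sensor world pos = (0, -2); dR² = 89
sL = 120/61 = 120/61
sR = 120/89 = 120/89
mL = -1·sL + -1/2·sR = -14340/5429
mR = 1/2·sL + -1/2·sR = 1680/5429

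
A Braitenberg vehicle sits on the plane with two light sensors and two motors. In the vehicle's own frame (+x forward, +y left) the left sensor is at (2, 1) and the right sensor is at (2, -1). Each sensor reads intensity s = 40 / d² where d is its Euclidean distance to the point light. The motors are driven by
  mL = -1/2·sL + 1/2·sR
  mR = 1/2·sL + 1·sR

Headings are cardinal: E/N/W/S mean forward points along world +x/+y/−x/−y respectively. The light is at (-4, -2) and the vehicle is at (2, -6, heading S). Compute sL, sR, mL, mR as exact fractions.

8/17 40/61 96/1037 924/1037

left sensor world pos  = (3, -8); dL² = 85
right sensor world pos = (1, -8); dR² = 61
sL = 40/85 = 8/17
sR = 40/61 = 40/61
mL = -1/2·sL + 1/2·sR = 96/1037
mR = 1/2·sL + 1·sR = 924/1037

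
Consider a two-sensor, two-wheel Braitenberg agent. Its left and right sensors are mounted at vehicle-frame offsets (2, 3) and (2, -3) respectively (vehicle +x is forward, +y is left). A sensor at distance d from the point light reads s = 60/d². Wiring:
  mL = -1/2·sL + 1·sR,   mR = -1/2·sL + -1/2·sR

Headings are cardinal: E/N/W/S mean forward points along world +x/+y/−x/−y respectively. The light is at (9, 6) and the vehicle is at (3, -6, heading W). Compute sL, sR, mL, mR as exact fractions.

60/289 12/29 2598/8381 -2604/8381

left sensor world pos  = (1, -9); dL² = 289
right sensor world pos = (1, -3); dR² = 145
sL = 60/289 = 60/289
sR = 60/145 = 12/29
mL = -1/2·sL + 1·sR = 2598/8381
mR = -1/2·sL + -1/2·sR = -2604/8381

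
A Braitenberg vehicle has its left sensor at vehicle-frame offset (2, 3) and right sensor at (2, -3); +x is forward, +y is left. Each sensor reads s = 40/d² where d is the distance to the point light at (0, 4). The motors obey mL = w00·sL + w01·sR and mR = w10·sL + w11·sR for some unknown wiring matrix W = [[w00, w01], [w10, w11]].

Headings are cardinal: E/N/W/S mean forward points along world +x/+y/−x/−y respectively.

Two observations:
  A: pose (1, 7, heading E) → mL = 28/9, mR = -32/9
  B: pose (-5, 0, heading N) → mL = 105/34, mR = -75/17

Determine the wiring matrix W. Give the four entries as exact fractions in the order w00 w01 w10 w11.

1 1/2 1 -1

obs A: pose=(1,7,E) → sL=8/9, sR=40/9, mL=28/9, mR=-32/9
obs B: pose=(-5,0,N) → sL=10/17, sR=5, mL=105/34, mR=-75/17
sensor matrix S = [[8/9, 40/9], [10/17, 5]]; det S = 280/153
solve [mL_A; mL_B] = S·[w00; w01] and [mR_A; mR_B] = S·[w10; w11]:
  w00 = 1, w01 = 1/2, w10 = 1, w11 = -1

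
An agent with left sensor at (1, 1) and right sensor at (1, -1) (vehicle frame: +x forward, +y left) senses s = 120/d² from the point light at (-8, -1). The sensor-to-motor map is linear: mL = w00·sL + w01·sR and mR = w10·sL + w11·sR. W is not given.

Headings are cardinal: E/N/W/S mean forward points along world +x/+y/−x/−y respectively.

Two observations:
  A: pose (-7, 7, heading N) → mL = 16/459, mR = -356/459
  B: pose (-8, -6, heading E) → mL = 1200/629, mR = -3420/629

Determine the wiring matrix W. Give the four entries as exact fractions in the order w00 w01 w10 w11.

1/2 -1/2 -1 1/2

obs A: pose=(-7,7,N) → sL=40/27, sR=24/17, mL=16/459, mR=-356/459
obs B: pose=(-8,-6,E) → sL=120/17, sR=120/37, mL=1200/629, mR=-3420/629
sensor matrix S = [[40/27, 24/17], [120/17, 120/37]]; det S = -496640/96237
solve [mL_A; mL_B] = S·[w00; w01] and [mR_A; mR_B] = S·[w10; w11]:
  w00 = 1/2, w01 = -1/2, w10 = -1, w11 = 1/2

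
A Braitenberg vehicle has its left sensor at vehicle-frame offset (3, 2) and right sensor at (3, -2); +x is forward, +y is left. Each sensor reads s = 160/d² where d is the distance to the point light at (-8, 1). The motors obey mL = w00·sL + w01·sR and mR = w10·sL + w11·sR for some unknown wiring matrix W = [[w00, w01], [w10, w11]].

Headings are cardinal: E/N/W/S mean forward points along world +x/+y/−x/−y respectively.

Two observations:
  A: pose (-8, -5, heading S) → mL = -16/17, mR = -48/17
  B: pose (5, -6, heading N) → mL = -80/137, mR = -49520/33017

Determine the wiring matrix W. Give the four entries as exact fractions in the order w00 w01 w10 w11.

obs A: pose=(-8,-5,S) → sL=32/17, sR=32/17, mL=-16/17, mR=-48/17
obs B: pose=(5,-6,N) → sL=160/137, sR=160/241, mL=-80/137, mR=-49520/33017
sensor matrix S = [[32/17, 32/17], [160/137, 160/241]]; det S = -532480/561289
solve [mL_A; mL_B] = S·[w00; w01] and [mR_A; mR_B] = S·[w10; w11]:
  w00 = -1/2, w01 = 0, w10 = -1, w11 = -1/2

-1/2 0 -1 -1/2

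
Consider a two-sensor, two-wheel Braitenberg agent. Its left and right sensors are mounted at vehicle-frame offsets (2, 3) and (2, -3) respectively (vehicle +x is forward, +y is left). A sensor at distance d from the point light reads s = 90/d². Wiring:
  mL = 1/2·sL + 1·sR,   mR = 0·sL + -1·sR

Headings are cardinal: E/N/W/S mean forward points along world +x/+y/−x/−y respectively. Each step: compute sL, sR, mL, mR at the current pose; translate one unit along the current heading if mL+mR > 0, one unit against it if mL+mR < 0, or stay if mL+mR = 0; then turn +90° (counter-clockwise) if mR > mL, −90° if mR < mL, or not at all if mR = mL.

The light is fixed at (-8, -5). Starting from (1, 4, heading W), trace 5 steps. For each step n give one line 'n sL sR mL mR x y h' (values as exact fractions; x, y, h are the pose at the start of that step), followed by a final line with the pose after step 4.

0 18/17 90/193 3267/3281 -90/193 1 4 W
1 45/73 45/121 12015/17666 -45/121 0 4 N
2 90/269 90/149 30915/40081 -90/149 0 5 E
3 45/104 9/10 1161/1040 -9/10 1 5 S
4 18/17 90/193 3267/3281 -90/193 1 4 W
final 0 4 N

n=0: pose=(1,4,W); sL=18/17, sR=90/193; mL=3267/3281, mR=-90/193; mL+mR=9/17 → advance +1; mR−mL=-4797/3281 → turn -1·90°
n=1: pose=(0,4,N); sL=45/73, sR=45/121; mL=12015/17666, mR=-45/121; mL+mR=45/146 → advance +1; mR−mL=-18585/17666 → turn -1·90°
n=2: pose=(0,5,E); sL=90/269, sR=90/149; mL=30915/40081, mR=-90/149; mL+mR=45/269 → advance +1; mR−mL=-55125/40081 → turn -1·90°
n=3: pose=(1,5,S); sL=45/104, sR=9/10; mL=1161/1040, mR=-9/10; mL+mR=45/208 → advance +1; mR−mL=-2097/1040 → turn -1·90°
n=4: pose=(1,4,W); sL=18/17, sR=90/193; mL=3267/3281, mR=-90/193; mL+mR=9/17 → advance +1; mR−mL=-4797/3281 → turn -1·90°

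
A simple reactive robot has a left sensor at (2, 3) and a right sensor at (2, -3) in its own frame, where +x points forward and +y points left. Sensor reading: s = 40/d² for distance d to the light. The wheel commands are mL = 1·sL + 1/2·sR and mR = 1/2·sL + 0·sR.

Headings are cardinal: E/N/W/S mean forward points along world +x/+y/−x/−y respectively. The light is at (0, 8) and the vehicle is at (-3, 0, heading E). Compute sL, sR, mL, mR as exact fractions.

20/13 20/61 1350/793 10/13

left sensor world pos  = (-1, 3); dL² = 26
right sensor world pos = (-1, -3); dR² = 122
sL = 40/26 = 20/13
sR = 40/122 = 20/61
mL = 1·sL + 1/2·sR = 1350/793
mR = 1/2·sL + 0·sR = 10/13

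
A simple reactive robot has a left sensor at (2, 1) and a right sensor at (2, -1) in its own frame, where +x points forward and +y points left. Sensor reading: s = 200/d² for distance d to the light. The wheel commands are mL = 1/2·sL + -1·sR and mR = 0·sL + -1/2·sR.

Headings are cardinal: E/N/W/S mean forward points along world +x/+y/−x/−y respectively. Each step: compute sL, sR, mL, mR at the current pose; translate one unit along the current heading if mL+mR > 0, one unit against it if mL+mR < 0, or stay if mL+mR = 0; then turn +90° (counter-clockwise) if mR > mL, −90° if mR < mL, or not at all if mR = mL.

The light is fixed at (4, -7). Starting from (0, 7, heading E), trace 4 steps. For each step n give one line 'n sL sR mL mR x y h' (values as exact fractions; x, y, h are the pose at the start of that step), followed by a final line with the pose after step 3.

0 200/229 200/173 -28500/39617 -100/173 0 7 E
1 50/73 25/34 -975/2482 -25/68 -1 7 N
2 200/193 40/49 -2820/9457 -20/49 -1 6 W
3 4/5 100/117 -266/585 -50/117 0 6 N
final 0 5 W

n=0: pose=(0,7,E); sL=200/229, sR=200/173; mL=-28500/39617, mR=-100/173; mL+mR=-51400/39617 → advance -1; mR−mL=5600/39617 → turn +1·90°
n=1: pose=(-1,7,N); sL=50/73, sR=25/34; mL=-975/2482, mR=-25/68; mL+mR=-3775/4964 → advance -1; mR−mL=125/4964 → turn +1·90°
n=2: pose=(-1,6,W); sL=200/193, sR=40/49; mL=-2820/9457, mR=-20/49; mL+mR=-6680/9457 → advance -1; mR−mL=-1040/9457 → turn -1·90°
n=3: pose=(0,6,N); sL=4/5, sR=100/117; mL=-266/585, mR=-50/117; mL+mR=-172/195 → advance -1; mR−mL=16/585 → turn +1·90°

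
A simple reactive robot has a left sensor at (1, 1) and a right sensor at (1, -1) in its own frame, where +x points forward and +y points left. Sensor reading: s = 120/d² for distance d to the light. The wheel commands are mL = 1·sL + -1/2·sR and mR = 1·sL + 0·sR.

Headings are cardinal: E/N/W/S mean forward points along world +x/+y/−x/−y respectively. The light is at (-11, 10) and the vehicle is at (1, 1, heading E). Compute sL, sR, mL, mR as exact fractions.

left sensor world pos  = (2, 2); dL² = 233
right sensor world pos = (2, 0); dR² = 269
sL = 120/233 = 120/233
sR = 120/269 = 120/269
mL = 1·sL + -1/2·sR = 18300/62677
mR = 1·sL + 0·sR = 120/233

120/233 120/269 18300/62677 120/233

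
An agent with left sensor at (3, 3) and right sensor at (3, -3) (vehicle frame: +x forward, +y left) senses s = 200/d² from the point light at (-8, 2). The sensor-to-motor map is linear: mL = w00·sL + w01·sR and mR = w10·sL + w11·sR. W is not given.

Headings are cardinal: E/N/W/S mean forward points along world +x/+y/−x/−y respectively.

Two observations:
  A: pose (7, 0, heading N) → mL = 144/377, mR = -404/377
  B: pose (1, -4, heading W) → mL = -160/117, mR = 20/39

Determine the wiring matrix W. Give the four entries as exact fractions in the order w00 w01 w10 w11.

1/2 -1/2 -1 1/2

obs A: pose=(7,0,N) → sL=40/29, sR=8/13, mL=144/377, mR=-404/377
obs B: pose=(1,-4,W) → sL=200/117, sR=40/9, mL=-160/117, mR=20/39
sensor matrix S = [[40/29, 8/13], [200/117, 40/9]]; det S = 224000/44109
solve [mL_A; mL_B] = S·[w00; w01] and [mR_A; mR_B] = S·[w10; w11]:
  w00 = 1/2, w01 = -1/2, w10 = -1, w11 = 1/2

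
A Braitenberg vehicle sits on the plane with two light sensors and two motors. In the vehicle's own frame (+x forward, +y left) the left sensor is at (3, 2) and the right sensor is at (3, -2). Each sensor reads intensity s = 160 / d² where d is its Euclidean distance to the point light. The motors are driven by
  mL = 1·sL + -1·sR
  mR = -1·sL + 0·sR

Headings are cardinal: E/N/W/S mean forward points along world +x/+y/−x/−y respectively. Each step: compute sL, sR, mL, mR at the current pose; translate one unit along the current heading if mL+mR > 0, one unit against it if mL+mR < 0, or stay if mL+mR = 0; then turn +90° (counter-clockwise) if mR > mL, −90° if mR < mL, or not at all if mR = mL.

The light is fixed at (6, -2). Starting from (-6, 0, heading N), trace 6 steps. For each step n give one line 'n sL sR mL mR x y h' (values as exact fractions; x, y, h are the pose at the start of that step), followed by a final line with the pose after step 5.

0 160/221 32/25 -3072/5525 -160/221 -6 0 N
1 16/9 80/41 -64/369 -16/9 -6 -1 E
2 32/25 160/229 3328/5725 -32/25 -7 -1 S
3 5/8 10/17 5/136 -5/8 -7 0 W
4 160/221 32/25 -3072/5525 -160/221 -6 0 N
5 16/9 80/41 -64/369 -16/9 -6 -1 E
final -7 -1 S

n=0: pose=(-6,0,N); sL=160/221, sR=32/25; mL=-3072/5525, mR=-160/221; mL+mR=-32/25 → advance -1; mR−mL=-928/5525 → turn -1·90°
n=1: pose=(-6,-1,E); sL=16/9, sR=80/41; mL=-64/369, mR=-16/9; mL+mR=-80/41 → advance -1; mR−mL=-592/369 → turn -1·90°
n=2: pose=(-7,-1,S); sL=32/25, sR=160/229; mL=3328/5725, mR=-32/25; mL+mR=-160/229 → advance -1; mR−mL=-10656/5725 → turn -1·90°
n=3: pose=(-7,0,W); sL=5/8, sR=10/17; mL=5/136, mR=-5/8; mL+mR=-10/17 → advance -1; mR−mL=-45/68 → turn -1·90°
n=4: pose=(-6,0,N); sL=160/221, sR=32/25; mL=-3072/5525, mR=-160/221; mL+mR=-32/25 → advance -1; mR−mL=-928/5525 → turn -1·90°
n=5: pose=(-6,-1,E); sL=16/9, sR=80/41; mL=-64/369, mR=-16/9; mL+mR=-80/41 → advance -1; mR−mL=-592/369 → turn -1·90°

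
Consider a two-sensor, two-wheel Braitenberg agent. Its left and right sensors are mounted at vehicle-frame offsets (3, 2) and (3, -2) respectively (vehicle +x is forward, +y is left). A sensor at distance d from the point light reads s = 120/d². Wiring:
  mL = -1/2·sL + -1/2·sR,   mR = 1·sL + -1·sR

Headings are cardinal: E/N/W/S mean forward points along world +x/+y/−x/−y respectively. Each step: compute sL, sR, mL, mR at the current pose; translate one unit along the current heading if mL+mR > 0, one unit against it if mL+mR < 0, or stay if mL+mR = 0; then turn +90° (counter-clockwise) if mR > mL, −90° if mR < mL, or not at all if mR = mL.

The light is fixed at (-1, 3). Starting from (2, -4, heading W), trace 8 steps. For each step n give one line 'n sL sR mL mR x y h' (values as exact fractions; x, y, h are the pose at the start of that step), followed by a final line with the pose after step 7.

n=0: pose=(2,-4,W); sL=40/27, sR=24/5; mL=-424/135, mR=-448/135; mL+mR=-872/135 → advance -1; mR−mL=-8/45 → turn -1·90°
n=1: pose=(3,-4,N); sL=6, sR=30/13; mL=-54/13, mR=48/13; mL+mR=-6/13 → advance -1; mR−mL=102/13 → turn +1·90°
n=2: pose=(3,-5,W); sL=120/101, sR=120/37; mL=-8280/3737, mR=-7680/3737; mL+mR=-15960/3737 → advance -1; mR−mL=600/3737 → turn +1·90°
n=3: pose=(4,-5,S); sL=12/17, sR=12/13; mL=-180/221, mR=-48/221; mL+mR=-228/221 → advance -1; mR−mL=132/221 → turn +1·90°
n=4: pose=(4,-4,E); sL=120/89, sR=24/29; mL=-2808/2581, mR=1344/2581; mL+mR=-1464/2581 → advance -1; mR−mL=4152/2581 → turn +1·90°
n=5: pose=(3,-4,N); sL=6, sR=30/13; mL=-54/13, mR=48/13; mL+mR=-6/13 → advance -1; mR−mL=102/13 → turn +1·90°
n=6: pose=(3,-5,W); sL=120/101, sR=120/37; mL=-8280/3737, mR=-7680/3737; mL+mR=-15960/3737 → advance -1; mR−mL=600/3737 → turn +1·90°
n=7: pose=(4,-5,S); sL=12/17, sR=12/13; mL=-180/221, mR=-48/221; mL+mR=-228/221 → advance -1; mR−mL=132/221 → turn +1·90°

0 40/27 24/5 -424/135 -448/135 2 -4 W
1 6 30/13 -54/13 48/13 3 -4 N
2 120/101 120/37 -8280/3737 -7680/3737 3 -5 W
3 12/17 12/13 -180/221 -48/221 4 -5 S
4 120/89 24/29 -2808/2581 1344/2581 4 -4 E
5 6 30/13 -54/13 48/13 3 -4 N
6 120/101 120/37 -8280/3737 -7680/3737 3 -5 W
7 12/17 12/13 -180/221 -48/221 4 -5 S
final 4 -4 E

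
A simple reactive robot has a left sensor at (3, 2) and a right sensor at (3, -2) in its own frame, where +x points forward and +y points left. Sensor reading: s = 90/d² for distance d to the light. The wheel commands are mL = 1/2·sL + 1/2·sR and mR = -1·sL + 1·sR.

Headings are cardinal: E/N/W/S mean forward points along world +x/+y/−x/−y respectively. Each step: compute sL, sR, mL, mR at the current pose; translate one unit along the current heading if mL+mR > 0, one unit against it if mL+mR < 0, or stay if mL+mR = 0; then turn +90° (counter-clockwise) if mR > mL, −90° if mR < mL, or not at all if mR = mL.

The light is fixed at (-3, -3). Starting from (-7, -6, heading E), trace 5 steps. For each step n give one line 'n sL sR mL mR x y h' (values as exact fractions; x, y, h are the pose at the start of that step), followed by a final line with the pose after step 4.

n=0: pose=(-7,-6,E); sL=45, sR=45/13; mL=315/13, mR=-540/13; mL+mR=-225/13 → advance -1; mR−mL=-855/13 → turn -1·90°
n=1: pose=(-8,-6,S); sL=2, sR=18/17; mL=26/17, mR=-16/17; mL+mR=10/17 → advance +1; mR−mL=-42/17 → turn -1·90°
n=2: pose=(-8,-7,W); sL=9/10, sR=45/34; mL=189/170, mR=36/85; mL+mR=261/170 → advance +1; mR−mL=-117/170 → turn -1·90°
n=3: pose=(-9,-7,N); sL=18/13, sR=90/17; mL=738/221, mR=864/221; mL+mR=1602/221 → advance +1; mR−mL=126/221 → turn +1·90°
n=4: pose=(-9,-6,W); sL=45/53, sR=45/41; mL=2115/2173, mR=540/2173; mL+mR=2655/2173 → advance +1; mR−mL=-1575/2173 → turn -1·90°

0 45 45/13 315/13 -540/13 -7 -6 E
1 2 18/17 26/17 -16/17 -8 -6 S
2 9/10 45/34 189/170 36/85 -8 -7 W
3 18/13 90/17 738/221 864/221 -9 -7 N
4 45/53 45/41 2115/2173 540/2173 -9 -6 W
final -10 -6 N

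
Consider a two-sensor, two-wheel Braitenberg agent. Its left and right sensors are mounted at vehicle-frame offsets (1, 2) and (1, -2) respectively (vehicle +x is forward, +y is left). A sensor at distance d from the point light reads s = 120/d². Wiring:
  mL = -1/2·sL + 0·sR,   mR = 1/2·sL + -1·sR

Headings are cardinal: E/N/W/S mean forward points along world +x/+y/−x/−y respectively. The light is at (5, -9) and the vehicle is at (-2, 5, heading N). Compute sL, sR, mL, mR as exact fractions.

left sensor world pos  = (-4, 6); dL² = 306
right sensor world pos = (0, 6); dR² = 250
sL = 120/306 = 20/51
sR = 120/250 = 12/25
mL = -1/2·sL + 0·sR = -10/51
mR = 1/2·sL + -1·sR = -362/1275

20/51 12/25 -10/51 -362/1275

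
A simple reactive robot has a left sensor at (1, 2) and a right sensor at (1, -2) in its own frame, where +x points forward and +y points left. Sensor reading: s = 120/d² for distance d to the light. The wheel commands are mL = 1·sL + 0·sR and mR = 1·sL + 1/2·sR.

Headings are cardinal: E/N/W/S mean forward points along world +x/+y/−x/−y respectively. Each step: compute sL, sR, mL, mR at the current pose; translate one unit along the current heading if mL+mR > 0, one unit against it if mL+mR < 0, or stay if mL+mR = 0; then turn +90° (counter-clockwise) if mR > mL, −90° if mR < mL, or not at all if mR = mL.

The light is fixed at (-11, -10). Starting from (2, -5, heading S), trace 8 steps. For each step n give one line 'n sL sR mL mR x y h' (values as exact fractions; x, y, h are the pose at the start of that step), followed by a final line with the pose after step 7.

0 120/241 120/137 120/241 30900/33017 2 -5 S
1 15/29 3/5 15/29 237/290 2 -6 E
2 120/169 120/281 120/169 43860/47489 3 -6 N
3 60/89 60/109 60/89 9210/9701 3 -5 W
4 120/241 120/137 120/241 30900/33017 2 -5 S
5 15/29 3/5 15/29 237/290 2 -6 E
6 120/169 120/281 120/169 43860/47489 3 -6 N
7 60/89 60/109 60/89 9210/9701 3 -5 W
final 2 -5 S

n=0: pose=(2,-5,S); sL=120/241, sR=120/137; mL=120/241, mR=30900/33017; mL+mR=47340/33017 → advance +1; mR−mL=60/137 → turn +1·90°
n=1: pose=(2,-6,E); sL=15/29, sR=3/5; mL=15/29, mR=237/290; mL+mR=387/290 → advance +1; mR−mL=3/10 → turn +1·90°
n=2: pose=(3,-6,N); sL=120/169, sR=120/281; mL=120/169, mR=43860/47489; mL+mR=77580/47489 → advance +1; mR−mL=60/281 → turn +1·90°
n=3: pose=(3,-5,W); sL=60/89, sR=60/109; mL=60/89, mR=9210/9701; mL+mR=15750/9701 → advance +1; mR−mL=30/109 → turn +1·90°
n=4: pose=(2,-5,S); sL=120/241, sR=120/137; mL=120/241, mR=30900/33017; mL+mR=47340/33017 → advance +1; mR−mL=60/137 → turn +1·90°
n=5: pose=(2,-6,E); sL=15/29, sR=3/5; mL=15/29, mR=237/290; mL+mR=387/290 → advance +1; mR−mL=3/10 → turn +1·90°
n=6: pose=(3,-6,N); sL=120/169, sR=120/281; mL=120/169, mR=43860/47489; mL+mR=77580/47489 → advance +1; mR−mL=60/281 → turn +1·90°
n=7: pose=(3,-5,W); sL=60/89, sR=60/109; mL=60/89, mR=9210/9701; mL+mR=15750/9701 → advance +1; mR−mL=30/109 → turn +1·90°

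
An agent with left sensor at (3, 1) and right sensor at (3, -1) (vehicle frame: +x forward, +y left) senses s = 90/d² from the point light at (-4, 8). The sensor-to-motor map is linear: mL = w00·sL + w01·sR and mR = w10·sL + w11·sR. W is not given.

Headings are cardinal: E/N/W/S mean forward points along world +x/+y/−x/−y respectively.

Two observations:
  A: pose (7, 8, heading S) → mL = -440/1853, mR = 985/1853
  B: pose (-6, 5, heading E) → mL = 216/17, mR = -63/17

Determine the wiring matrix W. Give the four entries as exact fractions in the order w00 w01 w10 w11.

1 -1 -1/2 1

obs A: pose=(7,8,S) → sL=10/17, sR=90/109, mL=-440/1853, mR=985/1853
obs B: pose=(-6,5,E) → sL=18, sR=90/17, mL=216/17, mR=-63/17
sensor matrix S = [[10/17, 90/109], [18, 90/17]]; det S = -370080/31501
solve [mL_A; mL_B] = S·[w00; w01] and [mR_A; mR_B] = S·[w10; w11]:
  w00 = 1, w01 = -1, w10 = -1/2, w11 = 1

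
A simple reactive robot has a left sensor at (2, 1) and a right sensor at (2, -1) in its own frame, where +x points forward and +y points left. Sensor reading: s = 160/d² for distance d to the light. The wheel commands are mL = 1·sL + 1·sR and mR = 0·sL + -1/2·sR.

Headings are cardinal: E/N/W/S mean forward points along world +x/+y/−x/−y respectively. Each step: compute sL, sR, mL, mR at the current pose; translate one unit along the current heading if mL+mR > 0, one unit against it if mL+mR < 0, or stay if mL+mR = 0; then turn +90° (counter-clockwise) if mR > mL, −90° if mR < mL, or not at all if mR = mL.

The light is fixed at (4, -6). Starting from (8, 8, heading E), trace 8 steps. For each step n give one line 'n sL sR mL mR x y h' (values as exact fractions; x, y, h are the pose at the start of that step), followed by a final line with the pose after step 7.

n=0: pose=(8,8,E); sL=160/261, sR=32/41; mL=14912/10701, mR=-16/41; mL+mR=10736/10701 → advance +1; mR−mL=-19088/10701 → turn -1·90°
n=1: pose=(9,8,S); sL=8/9, sR=1; mL=17/9, mR=-1/2; mL+mR=25/18 → advance +1; mR−mL=-43/18 → turn -1·90°
n=2: pose=(9,7,W); sL=160/153, sR=32/41; mL=11456/6273, mR=-16/41; mL+mR=9008/6273 → advance +1; mR−mL=-13904/6273 → turn -1·90°
n=3: pose=(8,7,N); sL=80/117, sR=16/25; mL=3872/2925, mR=-8/25; mL+mR=2936/2925 → advance +1; mR−mL=-4808/2925 → turn -1·90°
n=4: pose=(8,8,E); sL=160/261, sR=32/41; mL=14912/10701, mR=-16/41; mL+mR=10736/10701 → advance +1; mR−mL=-19088/10701 → turn -1·90°
n=5: pose=(9,8,S); sL=8/9, sR=1; mL=17/9, mR=-1/2; mL+mR=25/18 → advance +1; mR−mL=-43/18 → turn -1·90°
n=6: pose=(9,7,W); sL=160/153, sR=32/41; mL=11456/6273, mR=-16/41; mL+mR=9008/6273 → advance +1; mR−mL=-13904/6273 → turn -1·90°
n=7: pose=(8,7,N); sL=80/117, sR=16/25; mL=3872/2925, mR=-8/25; mL+mR=2936/2925 → advance +1; mR−mL=-4808/2925 → turn -1·90°

0 160/261 32/41 14912/10701 -16/41 8 8 E
1 8/9 1 17/9 -1/2 9 8 S
2 160/153 32/41 11456/6273 -16/41 9 7 W
3 80/117 16/25 3872/2925 -8/25 8 7 N
4 160/261 32/41 14912/10701 -16/41 8 8 E
5 8/9 1 17/9 -1/2 9 8 S
6 160/153 32/41 11456/6273 -16/41 9 7 W
7 80/117 16/25 3872/2925 -8/25 8 7 N
final 8 8 E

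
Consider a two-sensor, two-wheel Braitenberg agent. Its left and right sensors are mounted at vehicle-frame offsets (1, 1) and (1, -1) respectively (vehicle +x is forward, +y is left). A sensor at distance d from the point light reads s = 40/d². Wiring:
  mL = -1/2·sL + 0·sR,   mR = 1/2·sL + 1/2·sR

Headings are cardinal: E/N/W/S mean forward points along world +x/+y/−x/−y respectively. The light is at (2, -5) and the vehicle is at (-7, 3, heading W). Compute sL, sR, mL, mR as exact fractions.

40/149 40/181 -20/149 6600/26969

left sensor world pos  = (-8, 2); dL² = 149
right sensor world pos = (-8, 4); dR² = 181
sL = 40/149 = 40/149
sR = 40/181 = 40/181
mL = -1/2·sL + 0·sR = -20/149
mR = 1/2·sL + 1/2·sR = 6600/26969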